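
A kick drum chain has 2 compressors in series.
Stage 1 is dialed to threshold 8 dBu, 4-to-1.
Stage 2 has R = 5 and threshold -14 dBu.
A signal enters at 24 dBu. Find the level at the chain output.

-8.8 dBu

Stage 1: 24 dBu is 16 dB over 8 dBu; at 4:1 that becomes 4 dB over, giving 12 dBu.
Stage 2: overshoot 26 dB → 26/5 = 5.2 dB → -8.8 dBu.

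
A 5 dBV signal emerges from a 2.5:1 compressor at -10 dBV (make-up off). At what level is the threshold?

-20 dBV

Gain reduction = 5 − (-10) = 15 dB; output overshoot = GR / (R − 1) = 15 / 1.5 = 10 dB.
Threshold = output − output overshoot = -10 − 10 = -20 dBV.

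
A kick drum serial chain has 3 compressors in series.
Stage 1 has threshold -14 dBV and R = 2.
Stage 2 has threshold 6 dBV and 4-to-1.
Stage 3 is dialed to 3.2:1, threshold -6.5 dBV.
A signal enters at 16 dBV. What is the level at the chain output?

-4.15625 dBV

Stage 1: overshoot 30 dB → 30/2 = 15 dB → 1 dBV.
Stage 2: 1 dBV ≤ 6 dBV, so stage 2 doesn't engage; output 1 dBV.
Stage 3: 1 dBV is 7.5 dB over -6.5 dBV; at 3.2:1 that becomes 2.34375 dB over, giving -4.15625 dBV.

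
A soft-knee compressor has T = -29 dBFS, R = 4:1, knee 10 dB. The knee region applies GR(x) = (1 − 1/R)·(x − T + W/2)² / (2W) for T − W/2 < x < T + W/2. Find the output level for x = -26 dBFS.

x − T + W/2 = -26 − (-29) + 5 = 8.
GR = (1 − 1/4) × 8² / 20 = 0.75 × 64 / 20 = 2.4 dB.
Output = -26 − 2.4 = -28.4 dBFS.

-28.4 dBFS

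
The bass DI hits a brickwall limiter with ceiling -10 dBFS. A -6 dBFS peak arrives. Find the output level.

-10 dBFS

The limiter clamps the peak to its -10 dBFS ceiling.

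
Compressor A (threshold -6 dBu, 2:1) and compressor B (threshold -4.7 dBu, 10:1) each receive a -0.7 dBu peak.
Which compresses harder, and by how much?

A: 5.3 dB over, compressed to 2.65 dB over, so 2.65 dB of GR.
B: 4 dB over, compressed to 0.4 dB over, so 3.6 dB of GR.
B applies 0.95 dB more gain reduction.

B, by 0.95 dB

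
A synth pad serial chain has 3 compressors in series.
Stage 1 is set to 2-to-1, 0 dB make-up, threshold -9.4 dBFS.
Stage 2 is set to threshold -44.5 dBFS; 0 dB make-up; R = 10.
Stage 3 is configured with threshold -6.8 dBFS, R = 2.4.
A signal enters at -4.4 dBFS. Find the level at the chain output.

-40.74 dBFS

Stage 1: overshoot 5 dB → 5/2 = 2.5 dB → -6.9 dBFS.
Stage 2: 37.6 dB above -44.5 dBFS, reduced 10:1 to 3.76 dB above → -40.74 dBFS.
Stage 3: -40.74 dBFS ≤ -6.8 dBFS, so stage 3 doesn't engage; output -40.74 dBFS.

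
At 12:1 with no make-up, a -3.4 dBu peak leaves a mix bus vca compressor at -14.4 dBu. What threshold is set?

-15.4 dBu

Input is 12 dB above T (since output overshoot × R = input overshoot: (-14.4 − T)·12 = -3.4 − T gives T = -15.4 dBu).
Check: -15.4 + (-3.4 − (-15.4))/12 = -15.4 + 1 = -14.4 dBu. ✓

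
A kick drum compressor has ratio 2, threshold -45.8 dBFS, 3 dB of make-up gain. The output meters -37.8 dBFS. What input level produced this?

-35.8 dBFS

Remove make-up: -37.8 − 3 = -40.8 dBFS.
That's 5 dB above the -45.8 dBFS threshold.
Input overshoot = R × output overshoot = 10 dB → input = -45.8 + 10 = -35.8 dBFS.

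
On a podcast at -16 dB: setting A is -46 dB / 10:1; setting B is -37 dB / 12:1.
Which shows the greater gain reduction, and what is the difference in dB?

A: GR = 30 − 30/10 = 27 dB.
B: GR = 21 − 21/12 = 19.25 dB.
A applies 7.75 dB more gain reduction.

A, by 7.75 dB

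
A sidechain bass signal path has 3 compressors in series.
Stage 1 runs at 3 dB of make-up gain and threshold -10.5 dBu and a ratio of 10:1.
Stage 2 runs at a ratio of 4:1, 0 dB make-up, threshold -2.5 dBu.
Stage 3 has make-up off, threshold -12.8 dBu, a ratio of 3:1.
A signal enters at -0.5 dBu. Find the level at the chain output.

-10.7 dBu

Stage 1: -0.5 dBu is 10 dB over -10.5 dBu; at 10:1 that becomes 1 dB over, giving -9.5 dBu; +3 dB make-up → -6.5 dBu.
Stage 2: -6.5 dBu is at or below the -2.5 dBu threshold — no compression; output -6.5 dBu.
Stage 3: overshoot 6.3 dB → 6.3/3 = 2.1 dB → -10.7 dBu.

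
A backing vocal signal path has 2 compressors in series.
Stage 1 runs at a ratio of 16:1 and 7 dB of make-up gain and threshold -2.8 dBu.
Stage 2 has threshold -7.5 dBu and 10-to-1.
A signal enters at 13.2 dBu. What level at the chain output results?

-6.23 dBu

Stage 1: overshoot 16 dB → 16/16 = 1 dB → -1.8 dBu; +7 dB make-up → 5.2 dBu.
Stage 2: overshoot 12.7 dB → 12.7/10 = 1.27 dB → -6.23 dBu.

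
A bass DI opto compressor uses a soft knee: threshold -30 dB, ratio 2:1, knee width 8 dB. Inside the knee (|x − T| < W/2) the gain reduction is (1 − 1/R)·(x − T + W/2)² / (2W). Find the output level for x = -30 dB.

x − T + W/2 = -30 − (-30) + 4 = 4.
GR = (1 − 1/2) × 4² / 16 = 0.5 × 16 / 16 = 0.5 dB.
Output = -30 − 0.5 = -30.5 dB.

-30.5 dB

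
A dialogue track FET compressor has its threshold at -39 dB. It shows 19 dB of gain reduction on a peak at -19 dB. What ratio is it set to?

Input overshoot = -19 − (-39) = 20 dB.
Output overshoot = 20 − 19 = 1 dB.
Ratio = input overshoot / output overshoot = 20 / 1 = 20.

20:1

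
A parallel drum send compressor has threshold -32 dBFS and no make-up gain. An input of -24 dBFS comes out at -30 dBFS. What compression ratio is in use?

4:1

Input overshoot = -24 − (-32) = 8 dB; output overshoot = -30 − (-32) = 2 dB.
Ratio = 8 / 2 = 4.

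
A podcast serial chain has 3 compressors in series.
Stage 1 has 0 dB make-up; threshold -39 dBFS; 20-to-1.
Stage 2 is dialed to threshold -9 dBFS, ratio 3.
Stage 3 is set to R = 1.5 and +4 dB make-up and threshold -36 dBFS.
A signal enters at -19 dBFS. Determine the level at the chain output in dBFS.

Stage 1: overshoot 20 dB → 20/20 = 1 dB → -38 dBFS.
Stage 2: -38 dBFS ≤ -9 dBFS, so stage 2 doesn't engage; output -38 dBFS.
Stage 3: -38 dBFS ≤ -36 dBFS, so stage 3 doesn't engage; make-up brings it to -34 dBFS.

-34 dBFS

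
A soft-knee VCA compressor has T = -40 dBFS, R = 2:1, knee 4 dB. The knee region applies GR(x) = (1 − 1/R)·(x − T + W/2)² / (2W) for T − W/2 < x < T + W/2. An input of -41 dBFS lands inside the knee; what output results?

-41.0625 dBFS

x − T + W/2 = -41 − (-40) + 2 = 1.
GR = (1 − 1/2) × 1² / 8 = 0.5 × 1 / 8 = 0.0625 dB.
Output = -41 − 0.0625 = -41.0625 dBFS.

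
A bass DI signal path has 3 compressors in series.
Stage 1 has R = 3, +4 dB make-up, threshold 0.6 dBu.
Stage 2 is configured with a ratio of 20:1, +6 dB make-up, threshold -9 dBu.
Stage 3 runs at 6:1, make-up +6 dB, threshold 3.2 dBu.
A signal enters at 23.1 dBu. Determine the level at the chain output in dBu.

Stage 1: overshoot 22.5 dB → 22.5/3 = 7.5 dB → 8.1 dBu; +4 dB make-up → 12.1 dBu.
Stage 2: 21.1 dB above -9 dBu, reduced 20:1 to 1.055 dB above → -7.945 dBu; +6 dB make-up → -1.945 dBu.
Stage 3: -1.945 dBu is at or below the 3.2 dBu threshold — no compression; make-up brings it to 4.055 dBu.

4.055 dBu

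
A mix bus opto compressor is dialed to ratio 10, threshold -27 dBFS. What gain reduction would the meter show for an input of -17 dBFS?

The signal is 10 dB above threshold.
After 10:1 compression the overshoot becomes 10/10 = 1 dB.
So the signal is attenuated by 10 − 1 = 9 dB.

9 dB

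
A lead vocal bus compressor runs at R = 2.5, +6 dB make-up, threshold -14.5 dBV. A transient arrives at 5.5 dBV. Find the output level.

-0.5 dBV

The input is 20 dB above the -14.5 dBV threshold.
At 2.5:1 the overshoot is divided by 2.5, leaving 8 dB above threshold.
That puts the output at -6.5 dBV; make-up adds 6 dB, giving -0.5 dBV.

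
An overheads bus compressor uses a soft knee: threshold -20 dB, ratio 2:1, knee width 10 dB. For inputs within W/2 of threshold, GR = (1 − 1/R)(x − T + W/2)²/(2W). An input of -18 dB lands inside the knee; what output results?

-19.225 dB

x − T + W/2 = -18 − (-20) + 5 = 7.
GR = (1 − 1/2) × 7² / 20 = 0.5 × 49 / 20 = 1.225 dB.
Output = -18 − 1.225 = -19.225 dB.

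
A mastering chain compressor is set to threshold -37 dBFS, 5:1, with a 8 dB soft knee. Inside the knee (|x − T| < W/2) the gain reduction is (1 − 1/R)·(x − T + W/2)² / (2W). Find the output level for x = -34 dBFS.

x − T + W/2 = -34 − (-37) + 4 = 7.
GR = (1 − 1/5) × 7² / 16 = 0.8 × 49 / 16 = 2.45 dB.
Output = -34 − 2.45 = -36.45 dBFS.

-36.45 dBFS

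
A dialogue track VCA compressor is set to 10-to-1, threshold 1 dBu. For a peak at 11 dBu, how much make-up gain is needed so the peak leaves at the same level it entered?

9 dB

Without make-up, output = threshold + overshoot/10 = 1 + 1 = 2 dBu.
Gap to target: 9 dB.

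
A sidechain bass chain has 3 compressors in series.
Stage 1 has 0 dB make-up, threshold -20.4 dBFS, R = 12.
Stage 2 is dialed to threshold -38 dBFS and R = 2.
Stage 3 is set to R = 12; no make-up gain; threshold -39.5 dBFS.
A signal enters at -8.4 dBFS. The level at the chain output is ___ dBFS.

-38.6 dBFS

Stage 1: -8.4 dBFS is 12 dB over -20.4 dBFS; at 12:1 that becomes 1 dB over, giving -19.4 dBFS.
Stage 2: overshoot 18.6 dB → 18.6/2 = 9.3 dB → -28.7 dBFS.
Stage 3: overshoot 10.8 dB → 10.8/12 = 0.9 dB → -38.6 dBFS.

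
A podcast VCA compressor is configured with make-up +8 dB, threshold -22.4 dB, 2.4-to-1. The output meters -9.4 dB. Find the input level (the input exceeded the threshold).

Remove make-up: -9.4 − 8 = -17.4 dB.
The compressed level sits -17.4 − (-22.4) = 5 dB over threshold.
Undo the ratio: input overshoot = 5 × 2.4 = 12 dB, giving input = -10.4 dB.

-10.4 dB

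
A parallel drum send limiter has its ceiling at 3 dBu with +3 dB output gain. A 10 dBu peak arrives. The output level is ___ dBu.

6 dBu

At ∞:1, everything above 3 dBu is held at the ceiling.
Output gain then adds 3 dB: 3 + 3 = 6 dBu.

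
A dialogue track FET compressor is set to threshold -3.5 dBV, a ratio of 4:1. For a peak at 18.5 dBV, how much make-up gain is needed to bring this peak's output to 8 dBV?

Overshoot 22 dB → 22/4 = 5.5 dB after compression, so the compressed level is -3.5 + 5.5 = 2 dBV.
Make-up = target − compressed = 8 − 2 = 6 dB.

6 dB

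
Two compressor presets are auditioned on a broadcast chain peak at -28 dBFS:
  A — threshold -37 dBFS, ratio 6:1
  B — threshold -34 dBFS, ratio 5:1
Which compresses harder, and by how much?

A: 9 dB over, compressed to 1.5 dB over, so 7.5 dB of GR.
B: 6 dB over, compressed to 1.2 dB over, so 4.8 dB of GR.
A reduces 2.7 dB more.

A, by 2.7 dB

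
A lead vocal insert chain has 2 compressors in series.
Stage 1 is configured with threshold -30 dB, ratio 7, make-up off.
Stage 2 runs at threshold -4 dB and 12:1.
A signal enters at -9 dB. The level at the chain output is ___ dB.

Stage 1: overshoot 21 dB → 21/7 = 3 dB → -27 dB.
Stage 2: below threshold (-27 ≤ -4); passes unchanged; output -27 dB.

-27 dB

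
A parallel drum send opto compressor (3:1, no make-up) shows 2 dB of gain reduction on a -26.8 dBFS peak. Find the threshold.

Let T be the threshold. Output overshoot = (input overshoot)/R, so -28.8 − T = (-26.8 − T)/3.
3·(-28.8 − T) = -26.8 − T → 2·T = -86.4 − (-26.8) = -59.6.
T = -59.6/2 = -29.8 dBFS.

-29.8 dBFS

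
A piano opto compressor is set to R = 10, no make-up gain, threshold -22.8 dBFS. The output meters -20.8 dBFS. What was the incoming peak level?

-2.8 dBFS

The compressed level sits -20.8 − (-22.8) = 2 dB over threshold.
Input overshoot = R × output overshoot = 20 dB → input = -22.8 + 20 = -2.8 dBFS.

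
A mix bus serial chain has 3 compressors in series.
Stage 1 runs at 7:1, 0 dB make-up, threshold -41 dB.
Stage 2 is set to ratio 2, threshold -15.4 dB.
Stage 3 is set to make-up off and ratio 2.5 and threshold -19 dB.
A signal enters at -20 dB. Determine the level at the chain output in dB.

-38 dB

Stage 1: -20 dB is 21 dB over -41 dB; at 7:1 that becomes 3 dB over, giving -38 dB.
Stage 2: below threshold (-38 ≤ -15.4); passes unchanged; output -38 dB.
Stage 3: -38 dB is at or below the -19 dB threshold — no compression; output -38 dB.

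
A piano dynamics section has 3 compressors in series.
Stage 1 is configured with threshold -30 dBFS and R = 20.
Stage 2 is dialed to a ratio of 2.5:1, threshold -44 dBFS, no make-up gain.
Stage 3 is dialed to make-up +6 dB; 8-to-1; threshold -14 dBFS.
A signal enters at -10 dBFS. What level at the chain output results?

Stage 1: overshoot 20 dB → 20/20 = 1 dB → -29 dBFS.
Stage 2: overshoot 15 dB → 15/2.5 = 6 dB → -38 dBFS.
Stage 3: -38 dBFS is at or below the -14 dBFS threshold — no compression; make-up brings it to -32 dBFS.

-32 dBFS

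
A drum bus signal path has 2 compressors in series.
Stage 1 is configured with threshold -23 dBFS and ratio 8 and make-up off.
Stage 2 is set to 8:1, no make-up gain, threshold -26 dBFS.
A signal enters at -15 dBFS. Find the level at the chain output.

-25.5 dBFS

Stage 1: 8 dB above -23 dBFS, reduced 8:1 to 1 dB above → -22 dBFS.
Stage 2: overshoot 4 dB → 4/8 = 0.5 dB → -25.5 dBFS.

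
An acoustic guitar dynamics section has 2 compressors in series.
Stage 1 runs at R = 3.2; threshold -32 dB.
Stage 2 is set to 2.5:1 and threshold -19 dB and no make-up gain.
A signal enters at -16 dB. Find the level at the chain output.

Stage 1: -16 dB is 16 dB over -32 dB; at 3.2:1 that becomes 5 dB over, giving -27 dB.
Stage 2: -27 dB is at or below the -19 dB threshold — no compression; output -27 dB.

-27 dB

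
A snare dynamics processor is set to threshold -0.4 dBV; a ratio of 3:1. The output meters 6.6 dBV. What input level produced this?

The compressed level sits 6.6 − (-0.4) = 7 dB over threshold.
Undo the ratio: input overshoot = 7 × 3 = 21 dB, giving input = 20.6 dBV.

20.6 dBV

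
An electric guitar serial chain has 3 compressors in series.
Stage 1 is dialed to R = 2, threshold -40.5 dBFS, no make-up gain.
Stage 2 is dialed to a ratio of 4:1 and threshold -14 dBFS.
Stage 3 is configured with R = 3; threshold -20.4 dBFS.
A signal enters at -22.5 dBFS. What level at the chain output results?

Stage 1: -22.5 dBFS is 18 dB over -40.5 dBFS; at 2:1 that becomes 9 dB over, giving -31.5 dBFS.
Stage 2: below threshold (-31.5 ≤ -14); passes unchanged; output -31.5 dBFS.
Stage 3: below threshold (-31.5 ≤ -20.4); passes unchanged; output -31.5 dBFS.

-31.5 dBFS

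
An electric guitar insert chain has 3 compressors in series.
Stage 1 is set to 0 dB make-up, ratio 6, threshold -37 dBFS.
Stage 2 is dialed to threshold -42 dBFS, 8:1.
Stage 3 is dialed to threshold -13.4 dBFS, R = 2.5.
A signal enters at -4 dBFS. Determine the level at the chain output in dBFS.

Stage 1: 33 dB above -37 dBFS, reduced 6:1 to 5.5 dB above → -31.5 dBFS.
Stage 2: overshoot 10.5 dB → 10.5/8 = 1.3125 dB → -40.6875 dBFS.
Stage 3: -40.6875 dBFS ≤ -13.4 dBFS, so stage 3 doesn't engage; output -40.6875 dBFS.

-40.6875 dBFS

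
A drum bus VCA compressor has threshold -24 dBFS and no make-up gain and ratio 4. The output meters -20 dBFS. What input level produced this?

-8 dBFS

Post-compression overshoot = -20 − (-24) = 4 dB.
Before 4:1 compression the overshoot was 4 × 4 = 16 dB, so input = -24 + 16 = -8 dBFS.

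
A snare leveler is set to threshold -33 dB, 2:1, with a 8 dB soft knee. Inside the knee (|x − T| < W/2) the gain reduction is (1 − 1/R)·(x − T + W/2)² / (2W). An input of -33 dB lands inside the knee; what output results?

x − T + W/2 = -33 − (-33) + 4 = 4.
GR = (1 − 1/2) × 4² / 16 = 0.5 × 16 / 16 = 0.5 dB.
Output = -33 − 0.5 = -33.5 dB.

-33.5 dB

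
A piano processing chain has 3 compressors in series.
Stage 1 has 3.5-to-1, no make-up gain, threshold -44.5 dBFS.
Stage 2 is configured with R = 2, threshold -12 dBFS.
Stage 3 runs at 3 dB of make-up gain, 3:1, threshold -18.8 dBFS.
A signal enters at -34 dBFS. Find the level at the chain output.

-38.5 dBFS

Stage 1: overshoot 10.5 dB → 10.5/3.5 = 3 dB → -41.5 dBFS.
Stage 2: -41.5 dBFS ≤ -12 dBFS, so stage 2 doesn't engage; output -41.5 dBFS.
Stage 3: below threshold (-41.5 ≤ -18.8); passes unchanged; make-up brings it to -38.5 dBFS.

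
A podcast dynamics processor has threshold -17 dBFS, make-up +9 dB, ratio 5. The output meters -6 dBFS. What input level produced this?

Stripping the +9 dB make-up gives -15 dBFS at the gain stage.
The compressed level sits -15 − (-17) = 2 dB over threshold.
Before 5:1 compression the overshoot was 2 × 5 = 10 dB, so input = -17 + 10 = -7 dBFS.

-7 dBFS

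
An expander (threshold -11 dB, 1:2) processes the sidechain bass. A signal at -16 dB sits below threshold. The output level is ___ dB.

-21 dB

Below threshold, a 1:2 expander applies gain = (2−1)×(T − x) of attenuation.
(2−1) × 5 = 5 dB, so output = -16 − 5 = -21 dB.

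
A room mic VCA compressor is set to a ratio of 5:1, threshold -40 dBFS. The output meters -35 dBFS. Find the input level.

-15 dBFS

Post-compression overshoot = -35 − (-40) = 5 dB.
Undo the ratio: input overshoot = 5 × 5 = 25 dB, giving input = -15 dBFS.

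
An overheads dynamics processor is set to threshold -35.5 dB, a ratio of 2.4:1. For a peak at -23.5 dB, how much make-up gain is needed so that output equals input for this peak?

7 dB

Without make-up, output = threshold + overshoot/2.4 = -35.5 + 5 = -30.5 dB.
Gap to target: 7 dB.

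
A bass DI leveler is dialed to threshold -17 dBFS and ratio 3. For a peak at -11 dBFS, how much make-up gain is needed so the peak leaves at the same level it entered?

4 dB

Without make-up, output = threshold + overshoot/3 = -17 + 2 = -15 dBFS.
Gap to target: 4 dB.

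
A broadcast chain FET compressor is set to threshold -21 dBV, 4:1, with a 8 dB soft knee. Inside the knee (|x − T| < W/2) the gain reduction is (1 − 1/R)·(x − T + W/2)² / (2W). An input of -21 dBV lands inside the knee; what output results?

x − T + W/2 = -21 − (-21) + 4 = 4.
GR = (1 − 1/4) × 4² / 16 = 0.75 × 16 / 16 = 0.75 dB.
Output = -21 − 0.75 = -21.75 dBV.

-21.75 dBV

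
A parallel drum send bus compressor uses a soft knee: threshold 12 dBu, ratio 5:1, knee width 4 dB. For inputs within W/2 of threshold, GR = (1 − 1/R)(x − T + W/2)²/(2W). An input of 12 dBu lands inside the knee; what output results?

11.6 dBu

x − T + W/2 = 12 − 12 + 2 = 2.
GR = (1 − 1/5) × 2² / 8 = 0.8 × 4 / 8 = 0.4 dB.
Output = 12 − 0.4 = 11.6 dBu.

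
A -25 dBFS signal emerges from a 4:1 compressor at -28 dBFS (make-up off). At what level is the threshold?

Input is 4 dB above T (since output overshoot × R = input overshoot: (-28 − T)·4 = -25 − T gives T = -29 dBFS).
Check: -29 + (-25 − (-29))/4 = -29 + 1 = -28 dBFS. ✓

-29 dBFS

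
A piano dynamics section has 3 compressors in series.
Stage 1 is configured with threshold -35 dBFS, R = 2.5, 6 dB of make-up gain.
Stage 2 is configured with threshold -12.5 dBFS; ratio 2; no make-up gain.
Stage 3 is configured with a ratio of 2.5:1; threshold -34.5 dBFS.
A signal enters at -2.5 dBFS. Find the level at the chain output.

-27.1 dBFS

Stage 1: 32.5 dB above -35 dBFS, reduced 2.5:1 to 13 dB above → -22 dBFS; +6 dB make-up → -16 dBFS.
Stage 2: below threshold (-16 ≤ -12.5); passes unchanged; output -16 dBFS.
Stage 3: 18.5 dB above -34.5 dBFS, reduced 2.5:1 to 7.4 dB above → -27.1 dBFS.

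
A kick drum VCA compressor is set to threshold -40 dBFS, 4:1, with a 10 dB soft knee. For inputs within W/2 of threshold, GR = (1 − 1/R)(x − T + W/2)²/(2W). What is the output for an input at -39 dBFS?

-40.35 dBFS

x − T + W/2 = -39 − (-40) + 5 = 6.
GR = (1 − 1/4) × 6² / 20 = 0.75 × 36 / 20 = 1.35 dB.
Output = -39 − 1.35 = -40.35 dBFS.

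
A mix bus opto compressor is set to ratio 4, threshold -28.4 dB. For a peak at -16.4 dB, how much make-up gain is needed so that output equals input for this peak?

9 dB

Without make-up, output = threshold + overshoot/4 = -28.4 + 3 = -25.4 dB.
Gap to target: 9 dB.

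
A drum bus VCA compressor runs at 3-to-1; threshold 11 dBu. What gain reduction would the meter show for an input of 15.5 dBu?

Overshoot = 15.5 − 11 = 4.5 dB.
After 3:1 compression the overshoot becomes 4.5/3 = 1.5 dB.
Gain reduction = 4.5 − 1.5 = 3 dB.

3 dB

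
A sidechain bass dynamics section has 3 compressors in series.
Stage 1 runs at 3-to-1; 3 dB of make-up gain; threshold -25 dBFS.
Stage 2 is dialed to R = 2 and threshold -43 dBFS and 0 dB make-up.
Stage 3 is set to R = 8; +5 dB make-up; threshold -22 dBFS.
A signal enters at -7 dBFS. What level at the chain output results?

Stage 1: overshoot 18 dB → 18/3 = 6 dB → -19 dBFS; +3 dB make-up → -16 dBFS.
Stage 2: 27 dB above -43 dBFS, reduced 2:1 to 13.5 dB above → -29.5 dBFS.
Stage 3: -29.5 dBFS is at or below the -22 dBFS threshold — no compression; make-up brings it to -24.5 dBFS.

-24.5 dBFS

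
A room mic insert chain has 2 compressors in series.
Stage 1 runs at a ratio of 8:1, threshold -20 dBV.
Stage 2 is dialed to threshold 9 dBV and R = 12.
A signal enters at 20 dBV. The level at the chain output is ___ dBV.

-15 dBV

Stage 1: 20 dBV is 40 dB over -20 dBV; at 8:1 that becomes 5 dB over, giving -15 dBV.
Stage 2: below threshold (-15 ≤ 9); passes unchanged; output -15 dBV.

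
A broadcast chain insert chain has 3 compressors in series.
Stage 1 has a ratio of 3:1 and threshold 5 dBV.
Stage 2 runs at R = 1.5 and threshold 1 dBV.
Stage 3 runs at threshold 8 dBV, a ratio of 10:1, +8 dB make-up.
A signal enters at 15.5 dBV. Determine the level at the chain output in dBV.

Stage 1: 10.5 dB above 5 dBV, reduced 3:1 to 3.5 dB above → 8.5 dBV.
Stage 2: 8.5 dBV is 7.5 dB over 1 dBV; at 1.5:1 that becomes 5 dB over, giving 6 dBV.
Stage 3: 6 dBV is at or below the 8 dBV threshold — no compression; make-up brings it to 14 dBV.

14 dBV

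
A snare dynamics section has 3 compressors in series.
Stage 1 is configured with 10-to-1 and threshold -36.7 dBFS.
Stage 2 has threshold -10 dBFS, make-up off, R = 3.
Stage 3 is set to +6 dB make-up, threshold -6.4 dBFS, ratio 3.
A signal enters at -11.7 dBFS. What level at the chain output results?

-28.2 dBFS

Stage 1: 25 dB above -36.7 dBFS, reduced 10:1 to 2.5 dB above → -34.2 dBFS.
Stage 2: -34.2 dBFS ≤ -10 dBFS, so stage 2 doesn't engage; output -34.2 dBFS.
Stage 3: -34.2 dBFS ≤ -6.4 dBFS, so stage 3 doesn't engage; make-up brings it to -28.2 dBFS.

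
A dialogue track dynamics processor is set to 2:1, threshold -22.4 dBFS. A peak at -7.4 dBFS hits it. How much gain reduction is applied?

7.5 dB

The signal is 15 dB above threshold.
At 2:1, output sits 15/2 = 7.5 dB above threshold.
Gain reduction = 15 − 7.5 = 7.5 dB.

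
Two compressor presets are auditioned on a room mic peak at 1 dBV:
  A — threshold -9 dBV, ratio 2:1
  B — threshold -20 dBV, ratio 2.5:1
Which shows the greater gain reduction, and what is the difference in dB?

A: overshoot 10 dB → output overshoot 5 dB → GR 5 dB.
B: overshoot 21 dB → output overshoot 8.4 dB → GR 12.6 dB.
B applies 7.6 dB more gain reduction.

B, by 7.6 dB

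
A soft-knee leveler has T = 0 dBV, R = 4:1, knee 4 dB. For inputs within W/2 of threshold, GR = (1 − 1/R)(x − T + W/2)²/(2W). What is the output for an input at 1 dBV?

x − T + W/2 = 1 − 0 + 2 = 3.
GR = (1 − 1/4) × 3² / 8 = 0.75 × 9 / 8 = 0.84375 dB.
Output = 1 − 0.84375 = 0.15625 dBV.

0.15625 dBV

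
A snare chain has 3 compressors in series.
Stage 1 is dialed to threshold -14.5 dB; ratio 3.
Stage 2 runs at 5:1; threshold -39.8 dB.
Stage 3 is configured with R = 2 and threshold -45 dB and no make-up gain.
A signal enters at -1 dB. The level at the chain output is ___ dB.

Stage 1: 13.5 dB above -14.5 dB, reduced 3:1 to 4.5 dB above → -10 dB.
Stage 2: 29.8 dB above -39.8 dB, reduced 5:1 to 5.96 dB above → -33.84 dB.
Stage 3: -33.84 dB is 11.16 dB over -45 dB; at 2:1 that becomes 5.58 dB over, giving -39.42 dB.

-39.42 dB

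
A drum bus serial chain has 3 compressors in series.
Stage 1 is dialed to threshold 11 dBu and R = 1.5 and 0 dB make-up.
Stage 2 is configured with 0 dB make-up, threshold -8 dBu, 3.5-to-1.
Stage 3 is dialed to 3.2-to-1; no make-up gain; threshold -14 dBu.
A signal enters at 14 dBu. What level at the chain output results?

Stage 1: 3 dB above 11 dBu, reduced 1.5:1 to 2 dB above → 13 dBu.
Stage 2: overshoot 21 dB → 21/3.5 = 6 dB → -2 dBu.
Stage 3: 12 dB above -14 dBu, reduced 3.2:1 to 3.75 dB above → -10.25 dBu.

-10.25 dBu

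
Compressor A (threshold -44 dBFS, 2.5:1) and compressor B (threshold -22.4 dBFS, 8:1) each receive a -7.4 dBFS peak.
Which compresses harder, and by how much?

A, by 8.835 dB

A: 36.6 dB over, compressed to 14.64 dB over, so 21.96 dB of GR.
B: 15 dB over, compressed to 1.875 dB over, so 13.125 dB of GR.
Difference: 8.835 dB in favour of A.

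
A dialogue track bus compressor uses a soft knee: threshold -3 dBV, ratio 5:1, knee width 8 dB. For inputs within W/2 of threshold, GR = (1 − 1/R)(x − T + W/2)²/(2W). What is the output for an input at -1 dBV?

x − T + W/2 = -1 − (-3) + 4 = 6.
GR = (1 − 1/5) × 6² / 16 = 0.8 × 36 / 16 = 1.8 dB.
Output = -1 − 1.8 = -2.8 dBV.

-2.8 dBV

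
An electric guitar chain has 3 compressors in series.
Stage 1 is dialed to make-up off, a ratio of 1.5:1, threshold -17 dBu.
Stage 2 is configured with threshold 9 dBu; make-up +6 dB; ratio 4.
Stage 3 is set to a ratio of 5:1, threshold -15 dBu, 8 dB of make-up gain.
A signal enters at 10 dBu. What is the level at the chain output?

Stage 1: 27 dB above -17 dBu, reduced 1.5:1 to 18 dB above → 1 dBu.
Stage 2: 1 dBu ≤ 9 dBu, so stage 2 doesn't engage; make-up brings it to 7 dBu.
Stage 3: 22 dB above -15 dBu, reduced 5:1 to 4.4 dB above → -10.6 dBu; +8 dB make-up → -2.6 dBu.

-2.6 dBu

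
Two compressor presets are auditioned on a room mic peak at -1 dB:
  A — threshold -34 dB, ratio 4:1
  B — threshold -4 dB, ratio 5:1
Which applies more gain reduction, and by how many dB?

A, by 22.35 dB

A: GR = 33 − 33/4 = 24.75 dB.
B: GR = 3 − 3/5 = 2.4 dB.
A reduces 22.35 dB more.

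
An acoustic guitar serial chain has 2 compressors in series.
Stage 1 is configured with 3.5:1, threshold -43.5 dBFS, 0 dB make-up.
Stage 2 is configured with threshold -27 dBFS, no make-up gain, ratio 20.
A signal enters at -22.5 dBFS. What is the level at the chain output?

Stage 1: 21 dB above -43.5 dBFS, reduced 3.5:1 to 6 dB above → -37.5 dBFS.
Stage 2: -37.5 dBFS is at or below the -27 dBFS threshold — no compression; output -37.5 dBFS.

-37.5 dBFS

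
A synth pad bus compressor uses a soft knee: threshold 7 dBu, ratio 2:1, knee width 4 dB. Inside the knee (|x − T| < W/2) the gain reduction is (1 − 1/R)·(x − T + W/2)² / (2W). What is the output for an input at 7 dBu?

6.75 dBu

x − T + W/2 = 7 − 7 + 2 = 2.
GR = (1 − 1/2) × 2² / 8 = 0.5 × 4 / 8 = 0.25 dB.
Output = 7 − 0.25 = 6.75 dBu.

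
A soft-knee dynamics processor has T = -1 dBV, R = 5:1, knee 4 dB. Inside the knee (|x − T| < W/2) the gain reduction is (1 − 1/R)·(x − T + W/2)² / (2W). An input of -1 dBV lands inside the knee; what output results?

x − T + W/2 = -1 − (-1) + 2 = 2.
GR = (1 − 1/5) × 2² / 8 = 0.8 × 4 / 8 = 0.4 dB.
Output = -1 − 0.4 = -1.4 dBV.

-1.4 dBV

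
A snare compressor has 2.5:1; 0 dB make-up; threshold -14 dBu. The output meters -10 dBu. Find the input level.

The compressed level sits -10 − (-14) = 4 dB over threshold.
Before 2.5:1 compression the overshoot was 4 × 2.5 = 10 dB, so input = -14 + 10 = -4 dBu.

-4 dBu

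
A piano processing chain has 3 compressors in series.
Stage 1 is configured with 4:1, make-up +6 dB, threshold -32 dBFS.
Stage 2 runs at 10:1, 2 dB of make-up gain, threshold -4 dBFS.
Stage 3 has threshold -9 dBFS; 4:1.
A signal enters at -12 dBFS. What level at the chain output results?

Stage 1: 20 dB above -32 dBFS, reduced 4:1 to 5 dB above → -27 dBFS; +6 dB make-up → -21 dBFS.
Stage 2: -21 dBFS ≤ -4 dBFS, so stage 2 doesn't engage; make-up brings it to -19 dBFS.
Stage 3: below threshold (-19 ≤ -9); passes unchanged; output -19 dBFS.

-19 dBFS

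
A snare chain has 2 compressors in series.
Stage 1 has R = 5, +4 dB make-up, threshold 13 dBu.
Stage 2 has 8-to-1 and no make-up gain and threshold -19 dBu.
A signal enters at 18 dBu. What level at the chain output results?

-14.375 dBu

Stage 1: 5 dB above 13 dBu, reduced 5:1 to 1 dB above → 14 dBu; +4 dB make-up → 18 dBu.
Stage 2: overshoot 37 dB → 37/8 = 4.625 dB → -14.375 dBu.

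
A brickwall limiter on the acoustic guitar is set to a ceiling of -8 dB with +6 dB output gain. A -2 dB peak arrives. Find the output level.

-2 dB

The limiter clamps the peak to its -8 dB ceiling.
Output gain then adds 6 dB: -8 + 6 = -2 dB.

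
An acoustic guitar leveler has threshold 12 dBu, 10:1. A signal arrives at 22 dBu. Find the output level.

13 dBu

The input is 10 dB above the 12 dBu threshold.
10:1 compression reduces that to 10/10 = 1 dB over.
That puts the output at 13 dBu.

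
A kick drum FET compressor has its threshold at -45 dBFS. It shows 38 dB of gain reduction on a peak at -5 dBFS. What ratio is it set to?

20:1

Input overshoot = -5 − (-45) = 40 dB.
Output overshoot = 40 − 38 = 2 dB.
Ratio = input overshoot / output overshoot = 40 / 2 = 20.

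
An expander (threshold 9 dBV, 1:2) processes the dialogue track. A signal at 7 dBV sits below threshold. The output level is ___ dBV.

5 dBV

The input is 2 dB below the 9 dBV threshold.
A 1:2 expander multiplies undershoot by 2: 2 × 2 = 4 dB below threshold.
Output = 9 − 4 = 5 dBV.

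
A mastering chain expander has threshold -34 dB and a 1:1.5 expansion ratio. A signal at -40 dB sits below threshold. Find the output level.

-43 dB

The input is 6 dB below the -34 dB threshold.
A 1:1.5 expander multiplies undershoot by 1.5: 6 × 1.5 = 9 dB below threshold.
Output = -34 − 9 = -43 dB.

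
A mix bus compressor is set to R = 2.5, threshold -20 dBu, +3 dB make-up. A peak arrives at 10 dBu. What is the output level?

-5 dBu

The input is 30 dB above the -20 dBu threshold.
2.5:1 compression reduces that to 30/2.5 = 12 dB over.
So the level is -20 + 12 = -8 dBu; make-up adds 3 dB, giving -5 dBu.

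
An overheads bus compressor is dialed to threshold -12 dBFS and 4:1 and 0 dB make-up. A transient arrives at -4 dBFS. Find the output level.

-10 dBFS

Overshoot: -4 − (-12) = 8 dB.
4:1 compression reduces that to 8/4 = 2 dB over.
Output = -12 + 2 = -10 dBFS.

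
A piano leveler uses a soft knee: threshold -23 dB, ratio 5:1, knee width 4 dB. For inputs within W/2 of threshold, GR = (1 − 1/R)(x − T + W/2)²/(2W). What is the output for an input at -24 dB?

-24.1 dB

x − T + W/2 = -24 − (-23) + 2 = 1.
GR = (1 − 1/5) × 1² / 8 = 0.8 × 1 / 8 = 0.1 dB.
Output = -24 − 0.1 = -24.1 dB.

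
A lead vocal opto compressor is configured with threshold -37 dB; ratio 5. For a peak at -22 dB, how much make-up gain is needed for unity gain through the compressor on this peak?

12 dB

Without make-up, output = threshold + overshoot/5 = -37 + 3 = -34 dB.
Gap to target: 12 dB.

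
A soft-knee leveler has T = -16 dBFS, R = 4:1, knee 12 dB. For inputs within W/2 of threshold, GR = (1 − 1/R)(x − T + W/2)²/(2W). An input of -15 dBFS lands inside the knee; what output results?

x − T + W/2 = -15 − (-16) + 6 = 7.
GR = (1 − 1/4) × 7² / 24 = 0.75 × 49 / 24 = 1.53125 dB.
Output = -15 − 1.53125 = -16.53125 dBFS.

-16.53125 dBFS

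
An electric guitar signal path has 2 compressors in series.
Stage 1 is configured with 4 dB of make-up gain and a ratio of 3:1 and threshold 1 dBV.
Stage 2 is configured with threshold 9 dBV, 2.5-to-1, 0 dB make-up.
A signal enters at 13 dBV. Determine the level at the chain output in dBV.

9 dBV

Stage 1: 12 dB above 1 dBV, reduced 3:1 to 4 dB above → 5 dBV; +4 dB make-up → 9 dBV.
Stage 2: below threshold (9 ≤ 9); passes unchanged; output 9 dBV.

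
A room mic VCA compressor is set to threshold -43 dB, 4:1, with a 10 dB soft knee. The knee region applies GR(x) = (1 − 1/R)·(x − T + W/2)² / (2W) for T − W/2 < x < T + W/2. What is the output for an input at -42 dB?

x − T + W/2 = -42 − (-43) + 5 = 6.
GR = (1 − 1/4) × 6² / 20 = 0.75 × 36 / 20 = 1.35 dB.
Output = -42 − 1.35 = -43.35 dB.

-43.35 dB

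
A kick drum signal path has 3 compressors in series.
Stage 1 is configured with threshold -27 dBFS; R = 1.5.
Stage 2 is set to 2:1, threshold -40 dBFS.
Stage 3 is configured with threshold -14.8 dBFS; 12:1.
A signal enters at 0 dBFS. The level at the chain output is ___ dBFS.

-24.5 dBFS

Stage 1: overshoot 27 dB → 27/1.5 = 18 dB → -9 dBFS.
Stage 2: 31 dB above -40 dBFS, reduced 2:1 to 15.5 dB above → -24.5 dBFS.
Stage 3: -24.5 dBFS ≤ -14.8 dBFS, so stage 3 doesn't engage; output -24.5 dBFS.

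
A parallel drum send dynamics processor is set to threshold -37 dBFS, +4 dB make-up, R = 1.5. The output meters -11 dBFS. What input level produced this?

-4 dBFS

Before make-up, the level was -11 − 4 = -15 dBFS.
That's 22 dB above the -37 dBFS threshold.
Undo the ratio: input overshoot = 22 × 1.5 = 33 dB, giving input = -4 dBFS.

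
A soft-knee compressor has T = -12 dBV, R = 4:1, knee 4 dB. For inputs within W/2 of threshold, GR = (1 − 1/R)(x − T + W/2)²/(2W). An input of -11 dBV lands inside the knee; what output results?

x − T + W/2 = -11 − (-12) + 2 = 3.
GR = (1 − 1/4) × 3² / 8 = 0.75 × 9 / 8 = 0.84375 dB.
Output = -11 − 0.84375 = -11.84375 dBV.

-11.84375 dBV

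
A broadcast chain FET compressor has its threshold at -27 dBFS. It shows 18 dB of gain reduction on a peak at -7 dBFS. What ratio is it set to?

10:1

Input overshoot = -7 − (-27) = 20 dB.
Output overshoot = 20 − 18 = 2 dB.
Ratio = input overshoot / output overshoot = 20 / 2 = 10.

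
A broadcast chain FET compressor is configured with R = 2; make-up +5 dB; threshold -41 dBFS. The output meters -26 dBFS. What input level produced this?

Before make-up, the level was -26 − 5 = -31 dBFS.
Post-compression overshoot = -31 − (-41) = 10 dB.
Input overshoot = R × output overshoot = 20 dB → input = -41 + 20 = -21 dBFS.

-21 dBFS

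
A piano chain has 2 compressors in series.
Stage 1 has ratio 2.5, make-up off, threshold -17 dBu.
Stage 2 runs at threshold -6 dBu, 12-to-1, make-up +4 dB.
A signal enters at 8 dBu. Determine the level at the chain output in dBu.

Stage 1: overshoot 25 dB → 25/2.5 = 10 dB → -7 dBu.
Stage 2: below threshold (-7 ≤ -6); passes unchanged; make-up brings it to -3 dBu.

-3 dBu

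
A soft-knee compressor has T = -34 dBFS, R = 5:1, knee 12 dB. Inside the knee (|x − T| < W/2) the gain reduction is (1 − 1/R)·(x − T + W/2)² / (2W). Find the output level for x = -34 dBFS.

-35.2 dBFS

x − T + W/2 = -34 − (-34) + 6 = 6.
GR = (1 − 1/5) × 6² / 24 = 0.8 × 36 / 24 = 1.2 dB.
Output = -34 − 1.2 = -35.2 dBFS.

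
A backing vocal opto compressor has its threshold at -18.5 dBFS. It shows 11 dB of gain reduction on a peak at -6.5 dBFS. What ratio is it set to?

Input overshoot = -6.5 − (-18.5) = 12 dB.
Output overshoot = 12 − 11 = 1 dB.
Ratio = input overshoot / output overshoot = 12 / 1 = 12.

12:1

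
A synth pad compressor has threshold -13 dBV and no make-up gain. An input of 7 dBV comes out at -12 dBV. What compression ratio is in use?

20:1

Input overshoot = 7 − (-13) = 20 dB; output overshoot = -12 − (-13) = 1 dB.
Ratio = 20 / 1 = 20.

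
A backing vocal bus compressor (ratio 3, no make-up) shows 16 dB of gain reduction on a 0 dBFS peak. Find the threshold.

-24 dBFS

Let T be the threshold. Output overshoot = (input overshoot)/R, so -16 − T = (0 − T)/3.
3·(-16 − T) = 0 − T → 2·T = -48 − 0 = -48.
T = -48/2 = -24 dBFS.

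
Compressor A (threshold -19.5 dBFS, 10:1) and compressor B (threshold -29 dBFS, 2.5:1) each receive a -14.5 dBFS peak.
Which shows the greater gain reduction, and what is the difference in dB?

A: GR = 5 − 5/10 = 4.5 dB.
B: GR = 14.5 − 14.5/2.5 = 8.7 dB.
B applies 4.2 dB more gain reduction.

B, by 4.2 dB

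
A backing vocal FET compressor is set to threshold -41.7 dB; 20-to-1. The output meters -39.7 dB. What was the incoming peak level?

-1.7 dB

That's 2 dB above the -41.7 dB threshold.
Input overshoot = R × output overshoot = 40 dB → input = -41.7 + 40 = -1.7 dB.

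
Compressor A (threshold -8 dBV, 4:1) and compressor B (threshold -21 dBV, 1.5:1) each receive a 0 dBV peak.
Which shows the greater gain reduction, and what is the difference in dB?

B, by 1 dB

A: 8 dB over, compressed to 2 dB over, so 6 dB of GR.
B: 21 dB over, compressed to 14 dB over, so 7 dB of GR.
B reduces 1 dB more.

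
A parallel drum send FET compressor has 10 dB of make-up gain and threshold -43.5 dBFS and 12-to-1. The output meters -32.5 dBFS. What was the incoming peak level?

Stripping the +10 dB make-up gives -42.5 dBFS at the gain stage.
Post-compression overshoot = -42.5 − (-43.5) = 1 dB.
Before 12:1 compression the overshoot was 1 × 12 = 12 dB, so input = -43.5 + 12 = -31.5 dBFS.

-31.5 dBFS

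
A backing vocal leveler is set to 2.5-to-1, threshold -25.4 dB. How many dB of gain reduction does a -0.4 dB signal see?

15 dB

-0.4 dB exceeds the threshold by 25 dB.
A 2.5:1 ratio leaves 10 dB of that excess.
GR = overshoot in − overshoot out = 25 − 10 = 15 dB.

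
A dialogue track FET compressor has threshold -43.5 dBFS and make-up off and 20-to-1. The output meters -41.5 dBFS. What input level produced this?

Post-compression overshoot = -41.5 − (-43.5) = 2 dB.
Undo the ratio: input overshoot = 2 × 20 = 40 dB, giving input = -3.5 dBFS.

-3.5 dBFS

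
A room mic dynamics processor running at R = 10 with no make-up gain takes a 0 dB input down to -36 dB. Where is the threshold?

-40 dB

Input is 40 dB above T (since output overshoot × R = input overshoot: (-36 − T)·10 = 0 − T gives T = -40 dB).
Check: -40 + (0 − (-40))/10 = -40 + 4 = -36 dB. ✓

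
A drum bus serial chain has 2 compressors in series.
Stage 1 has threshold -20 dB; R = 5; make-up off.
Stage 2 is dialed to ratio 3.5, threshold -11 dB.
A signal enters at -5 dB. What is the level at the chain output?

-17 dB

Stage 1: 15 dB above -20 dB, reduced 5:1 to 3 dB above → -17 dB.
Stage 2: -17 dB ≤ -11 dB, so stage 2 doesn't engage; output -17 dB.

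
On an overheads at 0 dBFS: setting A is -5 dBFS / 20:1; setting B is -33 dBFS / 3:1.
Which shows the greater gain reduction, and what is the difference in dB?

A: 5 dB over, compressed to 0.25 dB over, so 4.75 dB of GR.
B: 33 dB over, compressed to 11 dB over, so 22 dB of GR.
Difference: 17.25 dB in favour of B.

B, by 17.25 dB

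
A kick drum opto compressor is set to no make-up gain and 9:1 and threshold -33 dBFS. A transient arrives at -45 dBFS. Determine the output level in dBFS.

-45 dBFS

-45 dBFS is 12 dB below the -33 dBFS threshold, so no gain reduction is applied.
Output = input = -45 dBFS.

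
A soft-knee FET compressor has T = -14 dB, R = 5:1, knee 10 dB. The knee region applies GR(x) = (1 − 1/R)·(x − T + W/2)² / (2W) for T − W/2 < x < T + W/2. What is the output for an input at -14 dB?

x − T + W/2 = -14 − (-14) + 5 = 5.
GR = (1 − 1/5) × 5² / 20 = 0.8 × 25 / 20 = 1 dB.
Output = -14 − 1 = -15 dB.

-15 dB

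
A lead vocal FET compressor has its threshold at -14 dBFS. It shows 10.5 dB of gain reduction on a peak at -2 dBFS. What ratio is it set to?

8:1

Input overshoot = -2 − (-14) = 12 dB.
Output overshoot = 12 − 10.5 = 1.5 dB.
Ratio = input overshoot / output overshoot = 12 / 1.5 = 8.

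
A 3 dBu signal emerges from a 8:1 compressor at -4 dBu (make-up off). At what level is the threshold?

-5 dBu

Gain reduction = 3 − (-4) = 7 dB; output overshoot = GR / (R − 1) = 7 / 7 = 1 dB.
Threshold = output − output overshoot = -4 − 1 = -5 dBu.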